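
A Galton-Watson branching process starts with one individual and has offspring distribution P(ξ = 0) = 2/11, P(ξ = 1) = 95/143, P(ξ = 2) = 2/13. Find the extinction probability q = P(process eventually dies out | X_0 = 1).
q = 1

Mean offspring μ = 0·2/11 + 1·95/143 + 2·2/13 = 139/143 ≤ 1. For μ ≤ 1 with offspring not concentrated at 1, the Galton-Watson process goes extinct almost surely, so q = 1.
(Algebraic check: The pgf is f(s) = 2/11 + 95/143·s + 2/13·s². The extinction probability q is the smallest fixed point of f in [0, 1]. Setting s = f(s):
  2/13·s² + (95/143 − 1)·s + 2/11 = 0
  2/13·s² − (2/11 + 2/13)·s + 2/11 = 0
which factors as (s − 1)·(2/13·s − 2/11) = 0, giving roots s = 1 and s = (2/11)/(2/13) = 13/11. Since 13/11 ≥ 1, the smallest root in [0, 1] is s = 1.)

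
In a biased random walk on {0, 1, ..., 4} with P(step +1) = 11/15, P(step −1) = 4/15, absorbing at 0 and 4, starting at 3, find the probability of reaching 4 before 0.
P(hit 4 before 0) = (1 − (4/11)^3) / (1 − (4/11)^4) = 1991/2055

Let u_k denote P(reach 4 before 0 | start at k). Boundary: u_0 = 0, u_4 = 1. Recurrence: u_k = 11/15·u_{k+1} + 4/15·u_{k-1} for 1 ≤ k ≤ 3. Try u_k = A + B·r^k with r = q/p = (4/15)/(11/15) = 4/11. Substitution satisfies the recurrence; boundary conditions give:
  u_k = (1 − r^k) / (1 − r^N) = (1 − (4/11)^3) / (1 − (4/11)^4) = 1991/2055.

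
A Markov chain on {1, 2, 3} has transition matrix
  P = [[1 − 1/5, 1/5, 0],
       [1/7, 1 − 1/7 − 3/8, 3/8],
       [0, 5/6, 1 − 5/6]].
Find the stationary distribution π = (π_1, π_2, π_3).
π = (100/303, 140/303, 21/101)

This is a birth-death chain on three states, which satisfies detailed balance: π_1 · P_{12} = π_2 · P_{21} and π_2 · P_{23} = π_3 · P_{32}.
From π_1 · 1/5 = π_2 · 1/7: π_2/π_1 = (1/5)/(1/7) = 7/5.
From π_2 · 3/8 = π_3 · 5/6: π_3/π_2 = (3/8)/(5/6) = 9/20.
Take π_1 proportional to 1; then unnormalized π = (1, 7/5, 63/100). Normalize by dividing by the sum 303/100:
  π = (100/303, 140/303, 21/101).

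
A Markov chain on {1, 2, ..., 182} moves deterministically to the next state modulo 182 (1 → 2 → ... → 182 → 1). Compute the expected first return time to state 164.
E[T_164 | X_0 = 164] = 182

The chain cycles deterministically, so starting at state 164 it returns in exactly 182 steps. Equivalently, the stationary distribution is uniform π_j = 1/182 for every state j, so by Kac's formula E[T_164] = 1/π_164 = 182.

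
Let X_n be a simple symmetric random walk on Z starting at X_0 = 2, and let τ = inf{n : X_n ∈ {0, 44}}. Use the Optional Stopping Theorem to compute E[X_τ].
E[X_τ] = 2

X_n is a martingale and τ is a bounded-mean stopping time (indeed τ is finite a.s. with bounded expectation since the walk is in a bounded region). By the OST, E[X_τ] = E[X_0] = 2. Equivalently: E[X_τ] = 44 · P(hit 44 first) + 0 · P(hit 0 first) = 44 · (2/44) = 2.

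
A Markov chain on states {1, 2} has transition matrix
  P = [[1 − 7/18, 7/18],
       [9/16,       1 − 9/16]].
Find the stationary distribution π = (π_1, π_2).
π_1 = 81/137, π_2 = 56/137

Solve πP = π with π_1 + π_2 = 1. From πP = π: π_1 · (1 − 7/18) + π_2 · 9/16 = π_1 ⇒ π_2 · 9/16 = π_1 · 7/18 ⇒ π_2/π_1 = (7/18)/(9/16) = 56/81. Together with π_1 + π_2 = 1:
  π_1 = (9/16)/(7/18 + 9/16) = (9/16)/(137/144) = 81/137,
  π_2 = (7/18)/(7/18 + 9/16) = (7/18)/(137/144) = 56/137.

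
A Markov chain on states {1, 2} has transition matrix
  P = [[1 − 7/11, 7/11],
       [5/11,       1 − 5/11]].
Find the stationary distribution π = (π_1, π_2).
π_1 = 5/12, π_2 = 7/12

Solve πP = π with π_1 + π_2 = 1. From πP = π: π_1 · (1 − 7/11) + π_2 · 5/11 = π_1 ⇒ π_2 · 5/11 = π_1 · 7/11 ⇒ π_2/π_1 = (7/11)/(5/11) = 7/5. Together with π_1 + π_2 = 1:
  π_1 = (5/11)/(7/11 + 5/11) = (5/11)/(12/11) = 5/12,
  π_2 = (7/11)/(7/11 + 5/11) = (7/11)/(12/11) = 7/12.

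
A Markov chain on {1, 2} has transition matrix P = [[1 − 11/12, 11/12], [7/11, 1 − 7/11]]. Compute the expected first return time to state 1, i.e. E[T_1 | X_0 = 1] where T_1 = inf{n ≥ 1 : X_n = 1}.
E[T_1 | X_0 = 1] = 1/π_1 = 205/84

For an irreducible recurrent Markov chain with stationary distribution π, E[T_i | X_0 = i] = 1/π_i (Kac's formula). Here π_1 = (7/11)/(11/12 + 7/11) = (7/11)/(205/132) = 84/205, so E[T_1 | X_0 = 1] = 1/π_1 = (11/12 + 7/11)/(7/11) = (205/132)/(7/11) = 205/84.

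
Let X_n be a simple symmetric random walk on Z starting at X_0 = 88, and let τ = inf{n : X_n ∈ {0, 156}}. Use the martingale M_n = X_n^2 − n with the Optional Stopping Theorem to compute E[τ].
E[τ] = 5984

M_n = X_n^2 − n is a martingale (since E[X_{n+1}^2 | F_n] = X_n^2 + 1). By OST (τ has finite mean in a bounded region), E[M_τ] = E[M_0] = X_0^2 − 0 = 88^2 = 7744. Also E[M_τ] = E[X_τ^2] − E[τ]. The walk exits at 0 or 156, with P(hit 156 first) = 88/156, so E[X_τ^2] = 156^2 · 88/156 + 0 = 13728. Thus E[τ] = E[X_τ^2] − E[M_τ] = 13728 − 7744 = 5984 = 88(156 − 88) = 5984.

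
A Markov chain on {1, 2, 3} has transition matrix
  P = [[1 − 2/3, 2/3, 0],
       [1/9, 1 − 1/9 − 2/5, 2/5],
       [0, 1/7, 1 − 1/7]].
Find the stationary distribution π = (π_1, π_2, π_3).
π = (5/119, 30/119, 12/17)

This is a birth-death chain on three states, which satisfies detailed balance: π_1 · P_{12} = π_2 · P_{21} and π_2 · P_{23} = π_3 · P_{32}.
From π_1 · 2/3 = π_2 · 1/9: π_2/π_1 = (2/3)/(1/9) = 6.
From π_2 · 2/5 = π_3 · 1/7: π_3/π_2 = (2/5)/(1/7) = 14/5.
Take π_1 proportional to 1; then unnormalized π = (1, 6, 84/5). Normalize by dividing by the sum 119/5:
  π = (5/119, 30/119, 12/17).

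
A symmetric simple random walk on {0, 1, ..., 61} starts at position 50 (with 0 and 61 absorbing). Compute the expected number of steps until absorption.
E[τ | X_0 = 50] = 550

Let v_k = E[τ | X_0 = k]. Boundary: v_0 = v_61 = 0. Recurrence: v_k = 1 + (v_{k-1} + v_{k+1})/2 for 1 ≤ k ≤ 60. The particular solution to v_k − (v_{k-1} + v_{k+1})/2 = 1 is v_k = −k^2. Adding homogeneous solution A + B k and matching boundaries gives v_k = k (61 − k). Substituting k = 50: v_50 = 50 · 11 = 550.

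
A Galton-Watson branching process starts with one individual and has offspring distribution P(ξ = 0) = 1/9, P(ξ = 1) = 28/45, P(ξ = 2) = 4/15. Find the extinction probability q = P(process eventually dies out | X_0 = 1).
q = 5/12

The pgf is f(s) = 1/9 + 28/45·s + 4/15·s². The extinction probability q is the smallest fixed point of f in [0, 1]. Setting s = f(s):
  4/15·s² + (28/45 − 1)·s + 1/9 = 0
  4/15·s² − (1/9 + 4/15)·s + 1/9 = 0
which factors as (s − 1)·(4/15·s − 1/9) = 0, giving roots s = 1 and s = (1/9)/(4/15) = 5/12.
Mean offspring μ = 28/45 + 2·4/15 = 52/45 > 1 (supercritical), so q < 1. The extinction probability is the smaller root: q = (1/9)/(4/15) = 5/12.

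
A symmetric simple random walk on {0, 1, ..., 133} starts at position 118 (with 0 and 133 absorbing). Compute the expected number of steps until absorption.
E[τ | X_0 = 118] = 1770

Let v_k = E[τ | X_0 = k]. Boundary: v_0 = v_133 = 0. Recurrence: v_k = 1 + (v_{k-1} + v_{k+1})/2 for 1 ≤ k ≤ 132. The particular solution to v_k − (v_{k-1} + v_{k+1})/2 = 1 is v_k = −k^2. Adding homogeneous solution A + B k and matching boundaries gives v_k = k (133 − k). Substituting k = 118: v_118 = 118 · 15 = 1770.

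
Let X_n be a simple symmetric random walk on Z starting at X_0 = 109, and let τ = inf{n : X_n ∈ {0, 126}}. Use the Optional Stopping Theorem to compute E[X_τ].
E[X_τ] = 109

X_n is a martingale and τ is a bounded-mean stopping time (indeed τ is finite a.s. with bounded expectation since the walk is in a bounded region). By the OST, E[X_τ] = E[X_0] = 109. Equivalently: E[X_τ] = 126 · P(hit 126 first) + 0 · P(hit 0 first) = 126 · (109/126) = 109.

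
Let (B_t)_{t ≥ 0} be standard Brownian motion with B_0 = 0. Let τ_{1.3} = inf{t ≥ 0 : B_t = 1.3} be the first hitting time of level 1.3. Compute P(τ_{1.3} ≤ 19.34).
P(τ_{1.3} ≤ 19.34) = 2(1 − Φ(1.3/√19.34)) = 2(1 − Φ(0.2956)) ≈ 0.7675

By the reflection principle for standard BM, P(τ_b ≤ t) = 2 · P(B_t ≥ b). Since B_t ~ N(0, t), P(B_t ≥ 1.3) = 1 − Φ(1.3/√t) = 1 − Φ(1.3/√19.34) = 1 − Φ(0.2956) ≈ 0.38377. Doubling: P(τ_{1.3} ≤ 19.34) ≈ 2 · 0.38377 = 0.76754 ≈ 0.7675.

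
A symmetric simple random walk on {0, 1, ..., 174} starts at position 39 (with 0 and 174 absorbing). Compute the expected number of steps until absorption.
E[τ | X_0 = 39] = 5265

Let v_k = E[τ | X_0 = k]. Boundary: v_0 = v_174 = 0. Recurrence: v_k = 1 + (v_{k-1} + v_{k+1})/2 for 1 ≤ k ≤ 173. The particular solution to v_k − (v_{k-1} + v_{k+1})/2 = 1 is v_k = −k^2. Adding homogeneous solution A + B k and matching boundaries gives v_k = k (174 − k). Substituting k = 39: v_39 = 39 · 135 = 5265.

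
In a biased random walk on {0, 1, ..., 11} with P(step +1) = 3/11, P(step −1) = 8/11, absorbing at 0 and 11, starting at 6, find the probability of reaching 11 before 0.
P(hit 11 before 0) = (1 − (8/3)^6) / (1 − (8/3)^11) = 12704769/1717951489

Let u_k denote P(reach 11 before 0 | start at k). Boundary: u_0 = 0, u_11 = 1. Recurrence: u_k = 3/11·u_{k+1} + 8/11·u_{k-1} for 1 ≤ k ≤ 10. Try u_k = A + B·r^k with r = q/p = (8/11)/(3/11) = 8/3. Substitution satisfies the recurrence; boundary conditions give:
  u_k = (1 − r^k) / (1 − r^N) = (1 − (8/3)^6) / (1 − (8/3)^11) = 12704769/1717951489.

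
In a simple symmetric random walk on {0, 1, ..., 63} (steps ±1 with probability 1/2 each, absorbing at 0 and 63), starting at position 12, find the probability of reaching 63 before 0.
P(hit 63 before 0) = 12/63 = 4/21

Let u_k = P(hit 63 before 0 | start at k). Then u_0 = 0, u_63 = 1, and u_k = u_{k-1}/2 + u_{k+1}/2 for 1 ≤ k ≤ 62. This harmonic recurrence is solved by u_k = k/63, giving u_12 = 12/63 = 4/21.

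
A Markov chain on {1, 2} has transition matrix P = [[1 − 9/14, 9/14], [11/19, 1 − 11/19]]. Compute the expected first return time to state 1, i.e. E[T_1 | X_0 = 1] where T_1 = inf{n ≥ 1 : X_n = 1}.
E[T_1 | X_0 = 1] = 1/π_1 = 325/154

For an irreducible recurrent Markov chain with stationary distribution π, E[T_i | X_0 = i] = 1/π_i (Kac's formula). Here π_1 = (11/19)/(9/14 + 11/19) = (11/19)/(325/266) = 154/325, so E[T_1 | X_0 = 1] = 1/π_1 = (9/14 + 11/19)/(11/19) = (325/266)/(11/19) = 325/154.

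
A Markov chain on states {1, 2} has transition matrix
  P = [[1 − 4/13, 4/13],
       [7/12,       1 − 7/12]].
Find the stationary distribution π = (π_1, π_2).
π_1 = 91/139, π_2 = 48/139

Solve πP = π with π_1 + π_2 = 1. From πP = π: π_1 · (1 − 4/13) + π_2 · 7/12 = π_1 ⇒ π_2 · 7/12 = π_1 · 4/13 ⇒ π_2/π_1 = (4/13)/(7/12) = 48/91. Together with π_1 + π_2 = 1:
  π_1 = (7/12)/(4/13 + 7/12) = (7/12)/(139/156) = 91/139,
  π_2 = (4/13)/(4/13 + 7/12) = (4/13)/(139/156) = 48/139.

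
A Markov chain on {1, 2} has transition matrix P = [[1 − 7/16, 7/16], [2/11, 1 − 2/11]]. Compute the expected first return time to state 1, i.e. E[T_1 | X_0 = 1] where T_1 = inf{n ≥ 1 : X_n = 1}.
E[T_1 | X_0 = 1] = 1/π_1 = 109/32

For an irreducible recurrent Markov chain with stationary distribution π, E[T_i | X_0 = i] = 1/π_i (Kac's formula). Here π_1 = (2/11)/(7/16 + 2/11) = (2/11)/(109/176) = 32/109, so E[T_1 | X_0 = 1] = 1/π_1 = (7/16 + 2/11)/(2/11) = (109/176)/(2/11) = 109/32.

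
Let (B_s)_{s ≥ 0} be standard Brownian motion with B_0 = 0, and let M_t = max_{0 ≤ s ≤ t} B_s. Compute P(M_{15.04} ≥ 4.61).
P(M_{15.04} ≥ 4.61) = 2·P(B_{15.04} ≥ 4.61) = 2(1 − Φ(4.61/√15.04)) ≈ 0.2346

By the reflection principle for Brownian motion, P(M_t ≥ a) = 2 · P(B_t ≥ a) for a ≥ 0. Since B_t ~ N(0, t), P(B_t ≥ 4.61) = 1 − Φ(4.61/√t) = 1 − Φ(4.61/√15.04) = 1 − Φ(1.1887). So
  P(M_{15.04} ≥ 4.61) = 2(1 − Φ(1.1887)) ≈ 0.2346.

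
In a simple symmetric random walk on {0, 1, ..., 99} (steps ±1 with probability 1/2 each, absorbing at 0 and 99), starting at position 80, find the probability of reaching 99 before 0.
P(hit 99 before 0) = 80/99

Let u_k = P(hit 99 before 0 | start at k). Then u_0 = 0, u_99 = 1, and u_k = u_{k-1}/2 + u_{k+1}/2 for 1 ≤ k ≤ 98. This harmonic recurrence is solved by u_k = k/99, giving u_80 = 80/99.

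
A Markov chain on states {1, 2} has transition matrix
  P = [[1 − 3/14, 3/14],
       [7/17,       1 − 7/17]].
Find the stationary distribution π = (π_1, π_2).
π_1 = 98/149, π_2 = 51/149

Solve πP = π with π_1 + π_2 = 1. From πP = π: π_1 · (1 − 3/14) + π_2 · 7/17 = π_1 ⇒ π_2 · 7/17 = π_1 · 3/14 ⇒ π_2/π_1 = (3/14)/(7/17) = 51/98. Together with π_1 + π_2 = 1:
  π_1 = (7/17)/(3/14 + 7/17) = (7/17)/(149/238) = 98/149,
  π_2 = (3/14)/(3/14 + 7/17) = (3/14)/(149/238) = 51/149.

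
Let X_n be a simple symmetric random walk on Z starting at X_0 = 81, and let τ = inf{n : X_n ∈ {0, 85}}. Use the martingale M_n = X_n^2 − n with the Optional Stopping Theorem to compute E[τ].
E[τ] = 324

M_n = X_n^2 − n is a martingale (since E[X_{n+1}^2 | F_n] = X_n^2 + 1). By OST (τ has finite mean in a bounded region), E[M_τ] = E[M_0] = X_0^2 − 0 = 81^2 = 6561. Also E[M_τ] = E[X_τ^2] − E[τ]. The walk exits at 0 or 85, with P(hit 85 first) = 81/85, so E[X_τ^2] = 85^2 · 81/85 + 0 = 6885. Thus E[τ] = E[X_τ^2] − E[M_τ] = 6885 − 6561 = 324 = 81(85 − 81) = 324.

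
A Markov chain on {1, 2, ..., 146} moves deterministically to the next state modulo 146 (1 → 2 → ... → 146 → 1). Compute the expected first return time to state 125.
E[T_125 | X_0 = 125] = 146

The chain cycles deterministically, so starting at state 125 it returns in exactly 146 steps. Equivalently, the stationary distribution is uniform π_j = 1/146 for every state j, so by Kac's formula E[T_125] = 1/π_125 = 146.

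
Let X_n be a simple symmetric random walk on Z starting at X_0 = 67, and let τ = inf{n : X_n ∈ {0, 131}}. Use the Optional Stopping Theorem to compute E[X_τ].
E[X_τ] = 67

X_n is a martingale and τ is a bounded-mean stopping time (indeed τ is finite a.s. with bounded expectation since the walk is in a bounded region). By the OST, E[X_τ] = E[X_0] = 67. Equivalently: E[X_τ] = 131 · P(hit 131 first) + 0 · P(hit 0 first) = 131 · (67/131) = 67.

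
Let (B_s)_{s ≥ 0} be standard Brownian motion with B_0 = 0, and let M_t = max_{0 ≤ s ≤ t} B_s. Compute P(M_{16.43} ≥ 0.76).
P(M_{16.43} ≥ 0.76) = 2·P(B_{16.43} ≥ 0.76) = 2(1 − Φ(0.76/√16.43)) ≈ 0.8513

By the reflection principle for Brownian motion, P(M_t ≥ a) = 2 · P(B_t ≥ a) for a ≥ 0. Since B_t ~ N(0, t), P(B_t ≥ 0.76) = 1 − Φ(0.76/√t) = 1 − Φ(0.76/√16.43) = 1 − Φ(0.1875). So
  P(M_{16.43} ≥ 0.76) = 2(1 − Φ(0.1875)) ≈ 0.8513.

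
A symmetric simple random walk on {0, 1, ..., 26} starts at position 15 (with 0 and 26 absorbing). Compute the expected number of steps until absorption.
E[τ | X_0 = 15] = 165

Let v_k = E[τ | X_0 = k]. Boundary: v_0 = v_26 = 0. Recurrence: v_k = 1 + (v_{k-1} + v_{k+1})/2 for 1 ≤ k ≤ 25. The particular solution to v_k − (v_{k-1} + v_{k+1})/2 = 1 is v_k = −k^2. Adding homogeneous solution A + B k and matching boundaries gives v_k = k (26 − k). Substituting k = 15: v_15 = 15 · 11 = 165.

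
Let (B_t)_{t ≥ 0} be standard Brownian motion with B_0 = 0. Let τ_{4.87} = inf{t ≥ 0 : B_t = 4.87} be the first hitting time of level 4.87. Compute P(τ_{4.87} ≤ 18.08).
P(τ_{4.87} ≤ 18.08) = 2(1 − Φ(4.87/√18.08)) = 2(1 − Φ(1.1453)) ≈ 0.2521

By the reflection principle for standard BM, P(τ_b ≤ t) = 2 · P(B_t ≥ b). Since B_t ~ N(0, t), P(B_t ≥ 4.87) = 1 − Φ(4.87/√t) = 1 − Φ(4.87/√18.08) = 1 − Φ(1.1453) ≈ 0.12604. Doubling: P(τ_{4.87} ≤ 18.08) ≈ 2 · 0.12604 = 0.25208 ≈ 0.2521.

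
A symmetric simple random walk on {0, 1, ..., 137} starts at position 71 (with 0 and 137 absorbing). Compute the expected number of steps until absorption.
E[τ | X_0 = 71] = 4686

Let v_k = E[τ | X_0 = k]. Boundary: v_0 = v_137 = 0. Recurrence: v_k = 1 + (v_{k-1} + v_{k+1})/2 for 1 ≤ k ≤ 136. The particular solution to v_k − (v_{k-1} + v_{k+1})/2 = 1 is v_k = −k^2. Adding homogeneous solution A + B k and matching boundaries gives v_k = k (137 − k). Substituting k = 71: v_71 = 71 · 66 = 4686.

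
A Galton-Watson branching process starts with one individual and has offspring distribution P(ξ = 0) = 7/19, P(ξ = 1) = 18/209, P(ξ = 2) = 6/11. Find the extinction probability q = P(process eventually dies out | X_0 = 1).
q = 77/114

The pgf is f(s) = 7/19 + 18/209·s + 6/11·s². The extinction probability q is the smallest fixed point of f in [0, 1]. Setting s = f(s):
  6/11·s² + (18/209 − 1)·s + 7/19 = 0
  6/11·s² − (7/19 + 6/11)·s + 7/19 = 0
which factors as (s − 1)·(6/11·s − 7/19) = 0, giving roots s = 1 and s = (7/19)/(6/11) = 77/114.
Mean offspring μ = 18/209 + 2·6/11 = 246/209 > 1 (supercritical), so q < 1. The extinction probability is the smaller root: q = (7/19)/(6/11) = 77/114.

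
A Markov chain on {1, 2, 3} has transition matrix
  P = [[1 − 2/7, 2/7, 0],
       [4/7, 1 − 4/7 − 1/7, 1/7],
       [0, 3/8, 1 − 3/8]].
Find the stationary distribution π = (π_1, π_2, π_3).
π = (42/71, 21/71, 8/71)

This is a birth-death chain on three states, which satisfies detailed balance: π_1 · P_{12} = π_2 · P_{21} and π_2 · P_{23} = π_3 · P_{32}.
From π_1 · 2/7 = π_2 · 4/7: π_2/π_1 = (2/7)/(4/7) = 1/2.
From π_2 · 1/7 = π_3 · 3/8: π_3/π_2 = (1/7)/(3/8) = 8/21.
Take π_1 proportional to 1; then unnormalized π = (1, 1/2, 4/21). Normalize by dividing by the sum 71/42:
  π = (42/71, 21/71, 8/71).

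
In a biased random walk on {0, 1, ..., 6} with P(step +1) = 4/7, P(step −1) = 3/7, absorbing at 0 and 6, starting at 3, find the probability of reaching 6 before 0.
P(hit 6 before 0) = (1 − (3/4)^3) / (1 − (3/4)^6) = 64/91

Let u_k denote P(reach 6 before 0 | start at k). Boundary: u_0 = 0, u_6 = 1. Recurrence: u_k = 4/7·u_{k+1} + 3/7·u_{k-1} for 1 ≤ k ≤ 5. Try u_k = A + B·r^k with r = q/p = (3/7)/(4/7) = 3/4. Substitution satisfies the recurrence; boundary conditions give:
  u_k = (1 − r^k) / (1 − r^N) = (1 − (3/4)^3) / (1 − (3/4)^6) = 64/91.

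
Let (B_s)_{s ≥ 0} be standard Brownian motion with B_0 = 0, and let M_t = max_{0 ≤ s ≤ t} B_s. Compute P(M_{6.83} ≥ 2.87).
P(M_{6.83} ≥ 2.87) = 2·P(B_{6.83} ≥ 2.87) = 2(1 − Φ(2.87/√6.83)) ≈ 0.2721

By the reflection principle for Brownian motion, P(M_t ≥ a) = 2 · P(B_t ≥ a) for a ≥ 0. Since B_t ~ N(0, t), P(B_t ≥ 2.87) = 1 − Φ(2.87/√t) = 1 − Φ(2.87/√6.83) = 1 − Φ(1.0982). So
  P(M_{6.83} ≥ 2.87) = 2(1 − Φ(1.0982)) ≈ 0.2721.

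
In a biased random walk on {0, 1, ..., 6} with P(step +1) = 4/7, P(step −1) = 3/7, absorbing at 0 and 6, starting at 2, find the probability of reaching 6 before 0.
P(hit 6 before 0) = (1 − (3/4)^2) / (1 − (3/4)^6) = 256/481

Let u_k denote P(reach 6 before 0 | start at k). Boundary: u_0 = 0, u_6 = 1. Recurrence: u_k = 4/7·u_{k+1} + 3/7·u_{k-1} for 1 ≤ k ≤ 5. Try u_k = A + B·r^k with r = q/p = (3/7)/(4/7) = 3/4. Substitution satisfies the recurrence; boundary conditions give:
  u_k = (1 − r^k) / (1 − r^N) = (1 − (3/4)^2) / (1 − (3/4)^6) = 256/481.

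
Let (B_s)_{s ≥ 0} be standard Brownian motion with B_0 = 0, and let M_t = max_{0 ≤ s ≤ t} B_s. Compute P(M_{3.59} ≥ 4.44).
P(M_{3.59} ≥ 4.44) = 2·P(B_{3.59} ≥ 4.44) = 2(1 − Φ(4.44/√3.59)) ≈ 0.0191

By the reflection principle for Brownian motion, P(M_t ≥ a) = 2 · P(B_t ≥ a) for a ≥ 0. Since B_t ~ N(0, t), P(B_t ≥ 4.44) = 1 − Φ(4.44/√t) = 1 − Φ(4.44/√3.59) = 1 − Φ(2.3433). So
  P(M_{3.59} ≥ 4.44) = 2(1 − Φ(2.3433)) ≈ 0.0191.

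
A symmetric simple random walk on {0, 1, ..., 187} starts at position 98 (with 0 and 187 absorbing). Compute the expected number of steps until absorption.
E[τ | X_0 = 98] = 8722

Let v_k = E[τ | X_0 = k]. Boundary: v_0 = v_187 = 0. Recurrence: v_k = 1 + (v_{k-1} + v_{k+1})/2 for 1 ≤ k ≤ 186. The particular solution to v_k − (v_{k-1} + v_{k+1})/2 = 1 is v_k = −k^2. Adding homogeneous solution A + B k and matching boundaries gives v_k = k (187 − k). Substituting k = 98: v_98 = 98 · 89 = 8722.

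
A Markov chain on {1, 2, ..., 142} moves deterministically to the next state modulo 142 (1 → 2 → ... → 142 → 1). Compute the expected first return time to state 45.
E[T_45 | X_0 = 45] = 142

The chain cycles deterministically, so starting at state 45 it returns in exactly 142 steps. Equivalently, the stationary distribution is uniform π_j = 1/142 for every state j, so by Kac's formula E[T_45] = 1/π_45 = 142.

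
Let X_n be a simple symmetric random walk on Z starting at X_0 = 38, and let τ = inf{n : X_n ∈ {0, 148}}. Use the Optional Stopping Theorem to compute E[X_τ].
E[X_τ] = 38

X_n is a martingale and τ is a bounded-mean stopping time (indeed τ is finite a.s. with bounded expectation since the walk is in a bounded region). By the OST, E[X_τ] = E[X_0] = 38. Equivalently: E[X_τ] = 148 · P(hit 148 first) + 0 · P(hit 0 first) = 148 · (38/148) = 38.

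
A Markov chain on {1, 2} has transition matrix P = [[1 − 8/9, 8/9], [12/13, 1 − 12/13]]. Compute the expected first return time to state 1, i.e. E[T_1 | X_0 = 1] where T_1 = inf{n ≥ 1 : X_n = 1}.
E[T_1 | X_0 = 1] = 1/π_1 = 53/27

For an irreducible recurrent Markov chain with stationary distribution π, E[T_i | X_0 = i] = 1/π_i (Kac's formula). Here π_1 = (12/13)/(8/9 + 12/13) = (12/13)/(212/117) = 27/53, so E[T_1 | X_0 = 1] = 1/π_1 = (8/9 + 12/13)/(12/13) = (212/117)/(12/13) = 53/27.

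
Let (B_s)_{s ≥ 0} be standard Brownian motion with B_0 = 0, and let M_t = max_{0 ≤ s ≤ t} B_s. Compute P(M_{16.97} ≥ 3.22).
P(M_{16.97} ≥ 3.22) = 2·P(B_{16.97} ≥ 3.22) = 2(1 − Φ(3.22/√16.97)) ≈ 0.4344

By the reflection principle for Brownian motion, P(M_t ≥ a) = 2 · P(B_t ≥ a) for a ≥ 0. Since B_t ~ N(0, t), P(B_t ≥ 3.22) = 1 − Φ(3.22/√t) = 1 − Φ(3.22/√16.97) = 1 − Φ(0.7817). So
  P(M_{16.97} ≥ 3.22) = 2(1 − Φ(0.7817)) ≈ 0.4344.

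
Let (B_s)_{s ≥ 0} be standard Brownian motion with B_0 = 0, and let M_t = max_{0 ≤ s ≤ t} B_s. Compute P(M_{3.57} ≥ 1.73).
P(M_{3.57} ≥ 1.73) = 2·P(B_{3.57} ≥ 1.73) = 2(1 − Φ(1.73/√3.57)) ≈ 0.3599

By the reflection principle for Brownian motion, P(M_t ≥ a) = 2 · P(B_t ≥ a) for a ≥ 0. Since B_t ~ N(0, t), P(B_t ≥ 1.73) = 1 − Φ(1.73/√t) = 1 − Φ(1.73/√3.57) = 1 − Φ(0.9156). So
  P(M_{3.57} ≥ 1.73) = 2(1 − Φ(0.9156)) ≈ 0.3599.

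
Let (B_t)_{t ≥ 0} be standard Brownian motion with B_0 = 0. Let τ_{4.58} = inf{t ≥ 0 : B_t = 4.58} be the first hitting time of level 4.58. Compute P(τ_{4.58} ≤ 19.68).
P(τ_{4.58} ≤ 19.68) = 2(1 − Φ(4.58/√19.68)) = 2(1 − Φ(1.0324)) ≈ 0.3019

By the reflection principle for standard BM, P(τ_b ≤ t) = 2 · P(B_t ≥ b). Since B_t ~ N(0, t), P(B_t ≥ 4.58) = 1 − Φ(4.58/√t) = 1 − Φ(4.58/√19.68) = 1 − Φ(1.0324) ≈ 0.15094. Doubling: P(τ_{4.58} ≤ 19.68) ≈ 2 · 0.15094 = 0.30188 ≈ 0.3019.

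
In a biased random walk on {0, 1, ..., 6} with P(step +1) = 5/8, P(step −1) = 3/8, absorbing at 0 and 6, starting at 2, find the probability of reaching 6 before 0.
P(hit 6 before 0) = (1 − (3/5)^2) / (1 − (3/5)^6) = 625/931

Let u_k denote P(reach 6 before 0 | start at k). Boundary: u_0 = 0, u_6 = 1. Recurrence: u_k = 5/8·u_{k+1} + 3/8·u_{k-1} for 1 ≤ k ≤ 5. Try u_k = A + B·r^k with r = q/p = (3/8)/(5/8) = 3/5. Substitution satisfies the recurrence; boundary conditions give:
  u_k = (1 − r^k) / (1 − r^N) = (1 − (3/5)^2) / (1 − (3/5)^6) = 625/931.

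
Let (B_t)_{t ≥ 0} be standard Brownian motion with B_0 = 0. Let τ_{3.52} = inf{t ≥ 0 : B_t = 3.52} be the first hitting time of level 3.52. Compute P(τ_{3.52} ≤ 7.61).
P(τ_{3.52} ≤ 7.61) = 2(1 − Φ(3.52/√7.61)) = 2(1 − Φ(1.2760)) ≈ 0.2020

By the reflection principle for standard BM, P(τ_b ≤ t) = 2 · P(B_t ≥ b). Since B_t ~ N(0, t), P(B_t ≥ 3.52) = 1 − Φ(3.52/√t) = 1 − Φ(3.52/√7.61) = 1 − Φ(1.2760) ≈ 0.10098. Doubling: P(τ_{3.52} ≤ 7.61) ≈ 2 · 0.10098 = 0.20196 ≈ 0.2020.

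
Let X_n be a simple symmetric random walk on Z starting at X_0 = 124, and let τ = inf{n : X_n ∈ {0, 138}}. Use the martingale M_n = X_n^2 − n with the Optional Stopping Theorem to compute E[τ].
E[τ] = 1736

M_n = X_n^2 − n is a martingale (since E[X_{n+1}^2 | F_n] = X_n^2 + 1). By OST (τ has finite mean in a bounded region), E[M_τ] = E[M_0] = X_0^2 − 0 = 124^2 = 15376. Also E[M_τ] = E[X_τ^2] − E[τ]. The walk exits at 0 or 138, with P(hit 138 first) = 124/138, so E[X_τ^2] = 138^2 · 124/138 + 0 = 17112. Thus E[τ] = E[X_τ^2] − E[M_τ] = 17112 − 15376 = 1736 = 124(138 − 124) = 1736.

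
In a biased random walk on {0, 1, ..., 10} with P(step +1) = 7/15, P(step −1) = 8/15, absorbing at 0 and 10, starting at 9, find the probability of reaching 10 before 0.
P(hit 10 before 0) = (1 − (8/7)^9) / (1 − (8/7)^10) = 657048847/791266575

Let u_k denote P(reach 10 before 0 | start at k). Boundary: u_0 = 0, u_10 = 1. Recurrence: u_k = 7/15·u_{k+1} + 8/15·u_{k-1} for 1 ≤ k ≤ 9. Try u_k = A + B·r^k with r = q/p = (8/15)/(7/15) = 8/7. Substitution satisfies the recurrence; boundary conditions give:
  u_k = (1 − r^k) / (1 − r^N) = (1 − (8/7)^9) / (1 − (8/7)^10) = 657048847/791266575.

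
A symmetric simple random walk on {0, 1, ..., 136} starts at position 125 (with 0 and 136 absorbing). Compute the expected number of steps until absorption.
E[τ | X_0 = 125] = 1375

Let v_k = E[τ | X_0 = k]. Boundary: v_0 = v_136 = 0. Recurrence: v_k = 1 + (v_{k-1} + v_{k+1})/2 for 1 ≤ k ≤ 135. The particular solution to v_k − (v_{k-1} + v_{k+1})/2 = 1 is v_k = −k^2. Adding homogeneous solution A + B k and matching boundaries gives v_k = k (136 − k). Substituting k = 125: v_125 = 125 · 11 = 1375.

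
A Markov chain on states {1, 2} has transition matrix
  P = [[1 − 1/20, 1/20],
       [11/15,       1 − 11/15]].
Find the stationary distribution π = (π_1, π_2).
π_1 = 44/47, π_2 = 3/47

Solve πP = π with π_1 + π_2 = 1. From πP = π: π_1 · (1 − 1/20) + π_2 · 11/15 = π_1 ⇒ π_2 · 11/15 = π_1 · 1/20 ⇒ π_2/π_1 = (1/20)/(11/15) = 3/44. Together with π_1 + π_2 = 1:
  π_1 = (11/15)/(1/20 + 11/15) = (11/15)/(47/60) = 44/47,
  π_2 = (1/20)/(1/20 + 11/15) = (1/20)/(47/60) = 3/47.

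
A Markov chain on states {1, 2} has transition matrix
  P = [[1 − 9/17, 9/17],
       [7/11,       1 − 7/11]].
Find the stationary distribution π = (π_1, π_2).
π_1 = 119/218, π_2 = 99/218

Solve πP = π with π_1 + π_2 = 1. From πP = π: π_1 · (1 − 9/17) + π_2 · 7/11 = π_1 ⇒ π_2 · 7/11 = π_1 · 9/17 ⇒ π_2/π_1 = (9/17)/(7/11) = 99/119. Together with π_1 + π_2 = 1:
  π_1 = (7/11)/(9/17 + 7/11) = (7/11)/(218/187) = 119/218,
  π_2 = (9/17)/(9/17 + 7/11) = (9/17)/(218/187) = 99/218.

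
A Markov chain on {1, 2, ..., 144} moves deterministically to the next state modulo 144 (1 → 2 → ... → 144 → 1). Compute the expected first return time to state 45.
E[T_45 | X_0 = 45] = 144

The chain cycles deterministically, so starting at state 45 it returns in exactly 144 steps. Equivalently, the stationary distribution is uniform π_j = 1/144 for every state j, so by Kac's formula E[T_45] = 1/π_45 = 144.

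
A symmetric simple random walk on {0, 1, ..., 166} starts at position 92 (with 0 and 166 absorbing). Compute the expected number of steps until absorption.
E[τ | X_0 = 92] = 6808

Let v_k = E[τ | X_0 = k]. Boundary: v_0 = v_166 = 0. Recurrence: v_k = 1 + (v_{k-1} + v_{k+1})/2 for 1 ≤ k ≤ 165. The particular solution to v_k − (v_{k-1} + v_{k+1})/2 = 1 is v_k = −k^2. Adding homogeneous solution A + B k and matching boundaries gives v_k = k (166 − k). Substituting k = 92: v_92 = 92 · 74 = 6808.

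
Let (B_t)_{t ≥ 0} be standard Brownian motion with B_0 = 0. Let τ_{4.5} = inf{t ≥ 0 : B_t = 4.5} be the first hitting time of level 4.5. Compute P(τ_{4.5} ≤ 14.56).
P(τ_{4.5} ≤ 14.56) = 2(1 − Φ(4.5/√14.56)) = 2(1 − Φ(1.1793)) ≈ 0.2383

By the reflection principle for standard BM, P(τ_b ≤ t) = 2 · P(B_t ≥ b). Since B_t ~ N(0, t), P(B_t ≥ 4.5) = 1 − Φ(4.5/√t) = 1 − Φ(4.5/√14.56) = 1 − Φ(1.1793) ≈ 0.11914. Doubling: P(τ_{4.5} ≤ 14.56) ≈ 2 · 0.11914 = 0.23828 ≈ 0.2383.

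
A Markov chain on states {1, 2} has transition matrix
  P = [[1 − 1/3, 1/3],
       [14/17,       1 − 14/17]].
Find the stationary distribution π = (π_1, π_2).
π_1 = 42/59, π_2 = 17/59

Solve πP = π with π_1 + π_2 = 1. From πP = π: π_1 · (1 − 1/3) + π_2 · 14/17 = π_1 ⇒ π_2 · 14/17 = π_1 · 1/3 ⇒ π_2/π_1 = (1/3)/(14/17) = 17/42. Together with π_1 + π_2 = 1:
  π_1 = (14/17)/(1/3 + 14/17) = (14/17)/(59/51) = 42/59,
  π_2 = (1/3)/(1/3 + 14/17) = (1/3)/(59/51) = 17/59.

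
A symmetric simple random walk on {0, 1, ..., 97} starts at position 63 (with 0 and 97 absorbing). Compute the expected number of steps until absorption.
E[τ | X_0 = 63] = 2142

Let v_k = E[τ | X_0 = k]. Boundary: v_0 = v_97 = 0. Recurrence: v_k = 1 + (v_{k-1} + v_{k+1})/2 for 1 ≤ k ≤ 96. The particular solution to v_k − (v_{k-1} + v_{k+1})/2 = 1 is v_k = −k^2. Adding homogeneous solution A + B k and matching boundaries gives v_k = k (97 − k). Substituting k = 63: v_63 = 63 · 34 = 2142.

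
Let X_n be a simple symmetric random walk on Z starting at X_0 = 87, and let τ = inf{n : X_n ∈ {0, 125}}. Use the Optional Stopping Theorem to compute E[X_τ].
E[X_τ] = 87

X_n is a martingale and τ is a bounded-mean stopping time (indeed τ is finite a.s. with bounded expectation since the walk is in a bounded region). By the OST, E[X_τ] = E[X_0] = 87. Equivalently: E[X_τ] = 125 · P(hit 125 first) + 0 · P(hit 0 first) = 125 · (87/125) = 87.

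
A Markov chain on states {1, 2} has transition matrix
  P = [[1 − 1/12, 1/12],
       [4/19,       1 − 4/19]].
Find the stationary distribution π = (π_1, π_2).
π_1 = 48/67, π_2 = 19/67

Solve πP = π with π_1 + π_2 = 1. From πP = π: π_1 · (1 − 1/12) + π_2 · 4/19 = π_1 ⇒ π_2 · 4/19 = π_1 · 1/12 ⇒ π_2/π_1 = (1/12)/(4/19) = 19/48. Together with π_1 + π_2 = 1:
  π_1 = (4/19)/(1/12 + 4/19) = (4/19)/(67/228) = 48/67,
  π_2 = (1/12)/(1/12 + 4/19) = (1/12)/(67/228) = 19/67.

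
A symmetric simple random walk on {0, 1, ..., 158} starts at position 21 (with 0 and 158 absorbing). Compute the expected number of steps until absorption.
E[τ | X_0 = 21] = 2877

Let v_k = E[τ | X_0 = k]. Boundary: v_0 = v_158 = 0. Recurrence: v_k = 1 + (v_{k-1} + v_{k+1})/2 for 1 ≤ k ≤ 157. The particular solution to v_k − (v_{k-1} + v_{k+1})/2 = 1 is v_k = −k^2. Adding homogeneous solution A + B k and matching boundaries gives v_k = k (158 − k). Substituting k = 21: v_21 = 21 · 137 = 2877.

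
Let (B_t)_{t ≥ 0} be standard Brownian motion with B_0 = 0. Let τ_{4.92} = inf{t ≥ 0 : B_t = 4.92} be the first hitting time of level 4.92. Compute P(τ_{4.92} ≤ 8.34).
P(τ_{4.92} ≤ 8.34) = 2(1 − Φ(4.92/√8.34)) = 2(1 − Φ(1.7037)) ≈ 0.0884

By the reflection principle for standard BM, P(τ_b ≤ t) = 2 · P(B_t ≥ b). Since B_t ~ N(0, t), P(B_t ≥ 4.92) = 1 − Φ(4.92/√t) = 1 − Φ(4.92/√8.34) = 1 − Φ(1.7037) ≈ 0.04422. Doubling: P(τ_{4.92} ≤ 8.34) ≈ 2 · 0.04422 = 0.08844 ≈ 0.0884.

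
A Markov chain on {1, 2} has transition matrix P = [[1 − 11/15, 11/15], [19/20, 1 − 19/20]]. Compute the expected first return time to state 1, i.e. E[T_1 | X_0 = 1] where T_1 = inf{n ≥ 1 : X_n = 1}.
E[T_1 | X_0 = 1] = 1/π_1 = 101/57

For an irreducible recurrent Markov chain with stationary distribution π, E[T_i | X_0 = i] = 1/π_i (Kac's formula). Here π_1 = (19/20)/(11/15 + 19/20) = (19/20)/(101/60) = 57/101, so E[T_1 | X_0 = 1] = 1/π_1 = (11/15 + 19/20)/(19/20) = (101/60)/(19/20) = 101/57.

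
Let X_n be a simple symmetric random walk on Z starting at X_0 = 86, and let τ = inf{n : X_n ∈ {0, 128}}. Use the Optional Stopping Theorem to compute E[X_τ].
E[X_τ] = 86

X_n is a martingale and τ is a bounded-mean stopping time (indeed τ is finite a.s. with bounded expectation since the walk is in a bounded region). By the OST, E[X_τ] = E[X_0] = 86. Equivalently: E[X_τ] = 128 · P(hit 128 first) + 0 · P(hit 0 first) = 128 · (86/128) = 86.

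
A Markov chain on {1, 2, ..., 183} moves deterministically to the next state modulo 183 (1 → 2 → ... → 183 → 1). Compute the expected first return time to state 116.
E[T_116 | X_0 = 116] = 183

The chain cycles deterministically, so starting at state 116 it returns in exactly 183 steps. Equivalently, the stationary distribution is uniform π_j = 1/183 for every state j, so by Kac's formula E[T_116] = 1/π_116 = 183.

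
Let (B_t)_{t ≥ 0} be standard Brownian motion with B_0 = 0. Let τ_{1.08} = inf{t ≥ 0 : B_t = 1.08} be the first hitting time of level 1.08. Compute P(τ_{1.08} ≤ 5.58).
P(τ_{1.08} ≤ 5.58) = 2(1 − Φ(1.08/√5.58)) = 2(1 − Φ(0.4572)) ≈ 0.6475

By the reflection principle for standard BM, P(τ_b ≤ t) = 2 · P(B_t ≥ b). Since B_t ~ N(0, t), P(B_t ≥ 1.08) = 1 − Φ(1.08/√t) = 1 − Φ(1.08/√5.58) = 1 − Φ(0.4572) ≈ 0.32376. Doubling: P(τ_{1.08} ≤ 5.58) ≈ 2 · 0.32376 = 0.64752 ≈ 0.6475.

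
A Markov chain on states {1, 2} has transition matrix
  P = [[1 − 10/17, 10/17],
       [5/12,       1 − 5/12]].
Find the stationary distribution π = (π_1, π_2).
π_1 = 17/41, π_2 = 24/41

Solve πP = π with π_1 + π_2 = 1. From πP = π: π_1 · (1 − 10/17) + π_2 · 5/12 = π_1 ⇒ π_2 · 5/12 = π_1 · 10/17 ⇒ π_2/π_1 = (10/17)/(5/12) = 24/17. Together with π_1 + π_2 = 1:
  π_1 = (5/12)/(10/17 + 5/12) = (5/12)/(205/204) = 17/41,
  π_2 = (10/17)/(10/17 + 5/12) = (10/17)/(205/204) = 24/41.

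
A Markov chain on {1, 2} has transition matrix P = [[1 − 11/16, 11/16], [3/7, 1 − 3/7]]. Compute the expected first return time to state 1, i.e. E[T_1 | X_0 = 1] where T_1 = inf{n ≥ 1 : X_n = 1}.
E[T_1 | X_0 = 1] = 1/π_1 = 125/48

For an irreducible recurrent Markov chain with stationary distribution π, E[T_i | X_0 = i] = 1/π_i (Kac's formula). Here π_1 = (3/7)/(11/16 + 3/7) = (3/7)/(125/112) = 48/125, so E[T_1 | X_0 = 1] = 1/π_1 = (11/16 + 3/7)/(3/7) = (125/112)/(3/7) = 125/48.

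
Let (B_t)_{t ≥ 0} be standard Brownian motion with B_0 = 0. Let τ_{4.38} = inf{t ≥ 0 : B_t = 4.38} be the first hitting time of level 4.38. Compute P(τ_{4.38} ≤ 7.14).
P(τ_{4.38} ≤ 7.14) = 2(1 − Φ(4.38/√7.14)) = 2(1 − Φ(1.6392)) ≈ 0.1012

By the reflection principle for standard BM, P(τ_b ≤ t) = 2 · P(B_t ≥ b). Since B_t ~ N(0, t), P(B_t ≥ 4.38) = 1 − Φ(4.38/√t) = 1 − Φ(4.38/√7.14) = 1 − Φ(1.6392) ≈ 0.05059. Doubling: P(τ_{4.38} ≤ 7.14) ≈ 2 · 0.05059 = 0.10118 ≈ 0.1012.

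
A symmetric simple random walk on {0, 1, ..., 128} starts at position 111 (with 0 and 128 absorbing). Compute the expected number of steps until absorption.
E[τ | X_0 = 111] = 1887

Let v_k = E[τ | X_0 = k]. Boundary: v_0 = v_128 = 0. Recurrence: v_k = 1 + (v_{k-1} + v_{k+1})/2 for 1 ≤ k ≤ 127. The particular solution to v_k − (v_{k-1} + v_{k+1})/2 = 1 is v_k = −k^2. Adding homogeneous solution A + B k and matching boundaries gives v_k = k (128 − k). Substituting k = 111: v_111 = 111 · 17 = 1887.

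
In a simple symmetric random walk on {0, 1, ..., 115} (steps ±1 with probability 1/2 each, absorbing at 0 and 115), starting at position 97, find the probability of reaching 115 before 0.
P(hit 115 before 0) = 97/115

Let u_k = P(hit 115 before 0 | start at k). Then u_0 = 0, u_115 = 1, and u_k = u_{k-1}/2 + u_{k+1}/2 for 1 ≤ k ≤ 114. This harmonic recurrence is solved by u_k = k/115, giving u_97 = 97/115.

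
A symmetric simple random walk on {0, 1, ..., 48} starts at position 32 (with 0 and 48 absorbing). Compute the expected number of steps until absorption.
E[τ | X_0 = 32] = 512

Let v_k = E[τ | X_0 = k]. Boundary: v_0 = v_48 = 0. Recurrence: v_k = 1 + (v_{k-1} + v_{k+1})/2 for 1 ≤ k ≤ 47. The particular solution to v_k − (v_{k-1} + v_{k+1})/2 = 1 is v_k = −k^2. Adding homogeneous solution A + B k and matching boundaries gives v_k = k (48 − k). Substituting k = 32: v_32 = 32 · 16 = 512.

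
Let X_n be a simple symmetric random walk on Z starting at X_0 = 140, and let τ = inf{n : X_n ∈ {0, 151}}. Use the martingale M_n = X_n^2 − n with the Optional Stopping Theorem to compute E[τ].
E[τ] = 1540

M_n = X_n^2 − n is a martingale (since E[X_{n+1}^2 | F_n] = X_n^2 + 1). By OST (τ has finite mean in a bounded region), E[M_τ] = E[M_0] = X_0^2 − 0 = 140^2 = 19600. Also E[M_τ] = E[X_τ^2] − E[τ]. The walk exits at 0 or 151, with P(hit 151 first) = 140/151, so E[X_τ^2] = 151^2 · 140/151 + 0 = 21140. Thus E[τ] = E[X_τ^2] − E[M_τ] = 21140 − 19600 = 1540 = 140(151 − 140) = 1540.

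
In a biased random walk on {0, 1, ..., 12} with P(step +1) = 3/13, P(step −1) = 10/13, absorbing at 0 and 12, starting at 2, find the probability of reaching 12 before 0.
P(hit 12 before 0) = (1 − (10/3)^2) / (1 − (10/3)^12) = 59049/10989005149

Let u_k denote P(reach 12 before 0 | start at k). Boundary: u_0 = 0, u_12 = 1. Recurrence: u_k = 3/13·u_{k+1} + 10/13·u_{k-1} for 1 ≤ k ≤ 11. Try u_k = A + B·r^k with r = q/p = (10/13)/(3/13) = 10/3. Substitution satisfies the recurrence; boundary conditions give:
  u_k = (1 − r^k) / (1 − r^N) = (1 − (10/3)^2) / (1 − (10/3)^12) = 59049/10989005149.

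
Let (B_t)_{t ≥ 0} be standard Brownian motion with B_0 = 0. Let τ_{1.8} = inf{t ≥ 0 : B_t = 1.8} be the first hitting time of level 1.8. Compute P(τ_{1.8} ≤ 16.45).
P(τ_{1.8} ≤ 16.45) = 2(1 − Φ(1.8/√16.45)) = 2(1 − Φ(0.4438)) ≈ 0.6572

By the reflection principle for standard BM, P(τ_b ≤ t) = 2 · P(B_t ≥ b). Since B_t ~ N(0, t), P(B_t ≥ 1.8) = 1 − Φ(1.8/√t) = 1 − Φ(1.8/√16.45) = 1 − Φ(0.4438) ≈ 0.32859. Doubling: P(τ_{1.8} ≤ 16.45) ≈ 2 · 0.32859 = 0.65718 ≈ 0.6572.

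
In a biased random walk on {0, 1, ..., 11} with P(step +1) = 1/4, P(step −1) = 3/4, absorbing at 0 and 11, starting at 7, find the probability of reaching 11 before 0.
P(hit 11 before 0) = (1 − (3)^7) / (1 − (3)^11) = 1093/88573

Let u_k denote P(reach 11 before 0 | start at k). Boundary: u_0 = 0, u_11 = 1. Recurrence: u_k = 1/4·u_{k+1} + 3/4·u_{k-1} for 1 ≤ k ≤ 10. Try u_k = A + B·r^k with r = q/p = (3/4)/(1/4) = 3. Substitution satisfies the recurrence; boundary conditions give:
  u_k = (1 − r^k) / (1 − r^N) = (1 − (3)^7) / (1 − (3)^11) = 1093/88573.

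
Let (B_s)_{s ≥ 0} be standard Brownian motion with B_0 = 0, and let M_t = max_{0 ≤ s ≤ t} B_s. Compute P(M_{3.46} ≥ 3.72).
P(M_{3.46} ≥ 3.72) = 2·P(B_{3.46} ≥ 3.72) = 2(1 − Φ(3.72/√3.46)) ≈ 0.0455

By the reflection principle for Brownian motion, P(M_t ≥ a) = 2 · P(B_t ≥ a) for a ≥ 0. Since B_t ~ N(0, t), P(B_t ≥ 3.72) = 1 − Φ(3.72/√t) = 1 − Φ(3.72/√3.46) = 1 − Φ(1.9999). So
  P(M_{3.46} ≥ 3.72) = 2(1 − Φ(1.9999)) ≈ 0.0455.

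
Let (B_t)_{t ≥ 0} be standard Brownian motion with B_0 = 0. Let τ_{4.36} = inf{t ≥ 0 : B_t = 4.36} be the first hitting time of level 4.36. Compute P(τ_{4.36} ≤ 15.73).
P(τ_{4.36} ≤ 15.73) = 2(1 − Φ(4.36/√15.73)) = 2(1 − Φ(1.0993)) ≈ 0.2716

By the reflection principle for standard BM, P(τ_b ≤ t) = 2 · P(B_t ≥ b). Since B_t ~ N(0, t), P(B_t ≥ 4.36) = 1 − Φ(4.36/√t) = 1 − Φ(4.36/√15.73) = 1 − Φ(1.0993) ≈ 0.13582. Doubling: P(τ_{4.36} ≤ 15.73) ≈ 2 · 0.13582 = 0.27164 ≈ 0.2716.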